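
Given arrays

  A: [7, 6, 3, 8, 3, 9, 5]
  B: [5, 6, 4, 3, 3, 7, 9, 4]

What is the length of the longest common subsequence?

4

Let dp[i][j] be the LCS length of the first i values of A and the first j values of B. dp[i][j] = dp[i-1][j-1]+1 when the i-th and j-th values match, else max(dp[i-1][j], dp[i][j-1]).
    ·  5  6  4  3  3  7  9  4
 ·  0  0  0  0  0  0  0  0  0
 7  0  0  0  0  0  0  1  1  1
 6  0  0  1  1  1  1  1  1  1
 3  0  0  1  1  2  2  2  2  2
 8  0  0  1  1  2  2  2  2  2
 3  0  0  1  1  2  3  3  3  3
 9  0  0  1  1  2  3  3  4  4
 5  0  1  1  1  2  3  3  4  4
dp[7][8] = 4. One LCS (by backtracking along matches): 6, 3, 3, 9.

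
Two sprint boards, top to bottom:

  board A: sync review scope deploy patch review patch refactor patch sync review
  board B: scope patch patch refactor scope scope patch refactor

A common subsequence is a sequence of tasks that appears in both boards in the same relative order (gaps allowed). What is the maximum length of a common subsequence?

Match scope (board A #3, board B #1); then patch (board A #5, board B #2); then patch (board A #7, board B #3); then refactor (board A #8, board B #4); then patch (board A #9, board B #7) — 5 tasks in the same relative order in both. Since dp[11][8] = 5, nothing longer is possible.

5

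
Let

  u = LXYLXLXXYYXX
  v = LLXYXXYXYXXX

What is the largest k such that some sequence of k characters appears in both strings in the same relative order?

9

One common subsequence of length 9: L [1,2], then X [2,3], then Y [3,4], then X [5,5], then X [7,6], then X [8,8], then Y [9,9], then X [11,11], then X [12,12]. dp[12][12] = 9 confirms this is the maximum.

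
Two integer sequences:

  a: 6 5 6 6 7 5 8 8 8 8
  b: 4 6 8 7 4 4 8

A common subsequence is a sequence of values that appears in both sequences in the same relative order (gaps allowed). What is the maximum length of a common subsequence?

Let dp[i][j] be the LCS length of the first i values of a and the first j values of b. dp[i][j] = dp[i-1][j-1]+1 when the i-th and j-th values match, else max(dp[i-1][j], dp[i][j-1]).
    ·  4  6  8  7  4  4  8
 ·  0  0  0  0  0  0  0  0
 6  0  0  1  1  1  1  1  1
 5  0  0  1  1  1  1  1  1
 6  0  0  1  1  1  1  1  1
 6  0  0  1  1  1  1  1  1
 7  0  0  1  1  2  2  2  2
 5  0  0  1  1  2  2  2  2
 8  0  0  1  2  2  2  2  3
 8  0  0  1  2  2  2  2  3
 8  0  0  1  2  2  2  2  3
 8  0  0  1  2  2  2  2  3
dp[10][7] = 3. One LCS (by backtracking along matches): 6, 7, 8.

3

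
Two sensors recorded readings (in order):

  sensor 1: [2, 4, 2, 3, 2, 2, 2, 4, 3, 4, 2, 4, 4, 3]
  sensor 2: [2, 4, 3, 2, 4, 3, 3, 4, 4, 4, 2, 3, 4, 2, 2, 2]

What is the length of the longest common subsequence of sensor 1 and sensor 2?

Pick 2 (sensor 1 #1, sensor 2 #1), 4 (sensor 1 #2, sensor 2 #2), 3 (sensor 1 #4, sensor 2 #3), 2 (sensor 1 #7, sensor 2 #4), 4 (sensor 1 #8, sensor 2 #5), 3 (sensor 1 #9, sensor 2 #7), 4 (sensor 1 #10, sensor 2 #8), 4 (sensor 1 #12, sensor 2 #9), 4 (sensor 1 #13, sensor 2 #10), 3 (sensor 1 #14, sensor 2 #12); all 10 values appear in both, in order. The LCS DP gives dp[14][16] = 10, so this is optimal.

10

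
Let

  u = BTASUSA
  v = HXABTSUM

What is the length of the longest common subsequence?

Let dp[i][j] be the LCS length of the first i characters of u and the first j characters of v. dp[i][j] = dp[i-1][j-1]+1 when the i-th and j-th characters match, else max(dp[i-1][j], dp[i][j-1]).
    ·  H  X  A  B  T  S  U  M
 ·  0  0  0  0  0  0  0  0  0
 B  0  0  0  0  1  1  1  1  1
 T  0  0  0  0  1  2  2  2  2
 A  0  0  0  1  1  2  2  2  2
 S  0  0  0  1  1  2  3  3  3
 U  0  0  0  1  1  2  3  4  4
 S  0  0  0  1  1  2  3  4  4
 A  0  0  0  1  1  2  3  4  4
dp[7][8] = 4. One LCS (by backtracking along matches): BTSU.

4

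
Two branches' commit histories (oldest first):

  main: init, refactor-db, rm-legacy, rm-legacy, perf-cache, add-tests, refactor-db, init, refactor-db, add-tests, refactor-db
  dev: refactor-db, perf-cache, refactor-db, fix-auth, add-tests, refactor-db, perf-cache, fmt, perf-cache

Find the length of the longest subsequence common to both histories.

Taking refactor-db [2,1]; then perf-cache [5,2]; then refactor-db [7,3]; then add-tests [10,5]; then refactor-db [11,6] gives a common subsequence of length 5. Since dp[11][9] = 5, nothing longer is possible.

5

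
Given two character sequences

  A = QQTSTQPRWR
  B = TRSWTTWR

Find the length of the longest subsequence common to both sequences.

Let dp[i][j] be the LCS length of the first i characters of A and the first j characters of B. dp[i][j] = dp[i-1][j-1]+1 when the i-th and j-th characters match, else max(dp[i-1][j], dp[i][j-1]).
    ·  T  R  S  W  T  T  W  R
 ·  0  0  0  0  0  0  0  0  0
 Q  0  0  0  0  0  0  0  0  0
 Q  0  0  0  0  0  0  0  0  0
 T  0  1  1  1  1  1  1  1  1
 S  0  1  1  2  2  2  2  2  2
 T  0  1  1  2  2  3  3  3  3
 Q  0  1  1  2  2  3  3  3  3
 P  0  1  1  2  2  3  3  3  3
 R  0  1  2  2  2  3  3  3  4
 W  0  1  2  2  3  3  3  4  4
 R  0  1  2  2  3  3  3  4  5
dp[10][8] = 5. One LCS (by backtracking along matches): TSTWR.

5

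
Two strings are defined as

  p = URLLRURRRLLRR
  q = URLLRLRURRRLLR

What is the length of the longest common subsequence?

12

One common subsequence of length 12: U (p #1, q #1); then R (p #2, q #2); then L (p #3, q #4); then L (p #4, q #6); then R (p #5, q #7); then U (p #6, q #8); then R (p #7, q #9); then R (p #8, q #10); then R (p #9, q #11); then L (p #10, q #12); then L (p #11, q #13); then R (p #13, q #14). dp[13][14] = 12 confirms this is the maximum.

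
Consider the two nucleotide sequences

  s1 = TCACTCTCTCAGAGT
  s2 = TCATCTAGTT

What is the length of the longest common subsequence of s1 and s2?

9

Let dp[i][j] be the LCS length of the first i bases of s1 and the first j bases of s2. dp[i][j] = dp[i-1][j-1]+1 when the i-th and j-th bases match, else max(dp[i-1][j], dp[i][j-1]).
    ·  T  C  A  T  C  T  A  G  T  T
 ·  0  0  0  0  0  0  0  0  0  0  0
 T  0  1  1  1  1  1  1  1  1  1  1
 C  0  1  2  2  2  2  2  2  2  2  2
 A  0  1  2  3  3  3  3  3  3  3  3
 C  0  1  2  3  3  4  4  4  4  4  4
 T  0  1  2  3  4  4  5  5  5  5  5
 C  0  1  2  3  4  5  5  5  5  5  5
 T  0  1  2  3  4  5  6  6  6  6  6
 C  0  1  2  3  4  5  6  6  6  6  6
 T  0  1  2  3  4  5  6  6  6  7  7
 C  0  1  2  3  4  5  6  6  6  7  7
 A  0  1  2  3  4  5  6  7  7  7  7
 G  0  1  2  3  4  5  6  7  8  8  8
 A  0  1  2  3  4  5  6  7  8  8  8
 G  0  1  2  3  4  5  6  7  8  8  8
 T  0  1  2  3  4  5  6  7  8  9  9
dp[15][10] = 9. One LCS (by backtracking along matches): TCATCTAGT.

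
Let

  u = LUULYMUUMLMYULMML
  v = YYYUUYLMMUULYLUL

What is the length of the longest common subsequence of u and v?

10

Pick U (u #2, v #4), then U (u #3, v #5), then L (u #4, v #7), then M (u #6, v #9), then U (u #7, v #10), then U (u #8, v #11), then L (u #10, v #12), then Y (u #12, v #13), then U (u #13, v #15), then L (u #17, v #16); all 10 characters appear in both, in order, and the DP table's final entry dp[17][16] is also 10, so no common subsequence is longer.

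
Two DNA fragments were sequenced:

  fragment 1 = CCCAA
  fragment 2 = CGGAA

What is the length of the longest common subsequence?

3

Match C (fragment 1 #1, fragment 2 #1) → A (fragment 1 #4, fragment 2 #4) → A (fragment 1 #5, fragment 2 #5) — 3 bases in the same relative order in both. dp[5][5] = 3 confirms this is the maximum.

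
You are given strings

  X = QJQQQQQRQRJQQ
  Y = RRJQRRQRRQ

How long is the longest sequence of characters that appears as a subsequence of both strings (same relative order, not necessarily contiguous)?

Let dp[i][j] be the LCS length of the first i characters of X and the first j characters of Y. dp[i][j] = dp[i-1][j-1]+1 when the i-th and j-th characters match, else max(dp[i-1][j], dp[i][j-1]).
    ·  R  R  J  Q  R  R  Q  R  R  Q
 ·  0  0  0  0  0  0  0  0  0  0  0
 Q  0  0  0  0  1  1  1  1  1  1  1
 J  0  0  0  1  1  1  1  1  1  1  1
 Q  0  0  0  1  2  2  2  2  2  2  2
 Q  0  0  0  1  2  2  2  3  3  3  3
 Q  0  0  0  1  2  2  2  3  3  3  4
 Q  0  0  0  1  2  2  2  3  3  3  4
 Q  0  0  0  1  2  2  2  3  3  3  4
 R  0  1  1  1  2  3  3  3  4  4  4
 Q  0  1  1  1  2  3  3  4  4  4  5
 R  0  1  2  2  2  3  4  4  5  5  5
 J  0  1  2  3  3  3  4  4  5  5  5
 Q  0  1  2  3  4  4  4  5  5  5  6
 Q  0  1  2  3  4  4  4  5  5  5  6
dp[13][10] = 6. One LCS (by backtracking along matches): JQQRRQ.

6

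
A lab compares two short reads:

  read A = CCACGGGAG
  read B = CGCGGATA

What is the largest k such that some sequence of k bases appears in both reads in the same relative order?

Let dp[i][j] be the LCS length of the first i bases of read A and the first j bases of read B. dp[i][j] = dp[i-1][j-1]+1 when the i-th and j-th bases match, else max(dp[i-1][j], dp[i][j-1]).
    ·  C  G  C  G  G  A  T  A
 ·  0  0  0  0  0  0  0  0  0
 C  0  1  1  1  1  1  1  1  1
 C  0  1  1  2  2  2  2  2  2
 A  0  1  1  2  2  2  3  3  3
 C  0  1  1  2  2  2  3  3  3
 G  0  1  2  2  3  3  3  3  3
 G  0  1  2  2  3  4  4  4  4
 G  0  1  2  2  3  4  4  4  4
 A  0  1  2  2  3  4  5  5  5
 G  0  1  2  2  3  4  5  5  5
dp[9][8] = 5. One LCS (by backtracking along matches): CCGGA.

5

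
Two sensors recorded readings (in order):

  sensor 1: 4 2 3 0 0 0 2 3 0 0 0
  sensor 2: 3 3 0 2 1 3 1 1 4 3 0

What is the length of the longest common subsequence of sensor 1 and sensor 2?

5

Let dp[i][j] be the LCS length of the first i values of sensor 1 and the first j values of sensor 2. dp[i][j] = dp[i-1][j-1]+1 when the i-th and j-th values match, else max(dp[i-1][j], dp[i][j-1]).
    ·  3  3  0  2  1  3  1  1  4  3  0
 ·  0  0  0  0  0  0  0  0  0  0  0  0
 4  0  0  0  0  0  0  0  0  0  1  1  1
 2  0  0  0  0  1  1  1  1  1  1  1  1
 3  0  1  1  1  1  1  2  2  2  2  2  2
 0  0  1  1  2  2  2  2  2  2  2  2  3
 0  0  1  1  2  2  2  2  2  2  2  2  3
 0  0  1  1  2  2  2  2  2  2  2  2  3
 2  0  1  1  2  3  3  3  3  3  3  3  3
 3  0  1  2  2  3  3  4  4  4  4  4  4
 0  0  1  2  3  3  3  4  4  4  4  4  5
 0  0  1  2  3  3  3  4  4  4  4  4  5
 0  0  1  2  3  3  3  4  4  4  4  4  5
dp[11][11] = 5. One LCS (by backtracking along matches): 3, 0, 2, 3, 0.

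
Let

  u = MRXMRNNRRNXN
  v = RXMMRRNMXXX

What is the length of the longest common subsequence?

Taking R (u #2, v #1) → X (u #3, v #2) → M (u #4, v #4) → R (u #8, v #5) → R (u #9, v #6) → N (u #10, v #7) → X (u #11, v #11) gives a common subsequence of length 7, and the DP table's final entry dp[12][11] is also 7, so no common subsequence is longer.

7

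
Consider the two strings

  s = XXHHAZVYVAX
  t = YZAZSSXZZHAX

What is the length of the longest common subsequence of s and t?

4

Match X [1,7]; then H [4,10]; then A [10,11]; then X [11,12] — 4 characters in the same relative order in both. The LCS DP gives dp[11][12] = 4, so this is optimal.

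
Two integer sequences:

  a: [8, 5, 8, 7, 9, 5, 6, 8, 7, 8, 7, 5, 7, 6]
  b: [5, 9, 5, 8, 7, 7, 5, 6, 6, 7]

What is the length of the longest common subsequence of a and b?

One common subsequence of length 8: 5 (a #2, b #1), 9 (a #5, b #2), 5 (a #6, b #3), 8 (a #8, b #4), 7 (a #9, b #5), 7 (a #11, b #6), 5 (a #12, b #7), 7 (a #13, b #10). Since dp[14][10] = 8, nothing longer is possible.

8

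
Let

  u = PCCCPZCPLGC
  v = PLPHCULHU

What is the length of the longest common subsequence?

Let dp[i][j] be the LCS length of the first i characters of u and the first j characters of v. dp[i][j] = dp[i-1][j-1]+1 when the i-th and j-th characters match, else max(dp[i-1][j], dp[i][j-1]).
    ·  P  L  P  H  C  U  L  H  U
 ·  0  0  0  0  0  0  0  0  0  0
 P  0  1  1  1  1  1  1  1  1  1
 C  0  1  1  1  1  2  2  2  2  2
 C  0  1  1  1  1  2  2  2  2  2
 C  0  1  1  1  1  2  2  2  2  2
 P  0  1  1  2  2  2  2  2  2  2
 Z  0  1  1  2  2  2  2  2  2  2
 C  0  1  1  2  2  3  3  3  3  3
 P  0  1  1  2  2  3  3  3  3  3
 L  0  1  2  2  2  3  3  4  4  4
 G  0  1  2  2  2  3  3  4  4  4
 C  0  1  2  2  2  3  3  4  4  4
dp[11][9] = 4. One LCS (by backtracking along matches): PPCL.

4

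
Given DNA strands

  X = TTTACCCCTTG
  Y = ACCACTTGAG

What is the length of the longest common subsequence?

Match A (X #4, Y #1); then C (X #5, Y #2); then C (X #6, Y #3); then C (X #8, Y #5); then T (X #9, Y #6); then T (X #10, Y #7); then G (X #11, Y #10) — 7 bases in the same relative order in both. dp[11][10] = 7 confirms this is the maximum.

7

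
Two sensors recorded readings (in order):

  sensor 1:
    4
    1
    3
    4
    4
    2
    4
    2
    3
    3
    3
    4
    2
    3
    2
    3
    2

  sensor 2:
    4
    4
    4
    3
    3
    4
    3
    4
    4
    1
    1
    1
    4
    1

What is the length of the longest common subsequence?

7

Taking 4 [4,1]; then 4 [5,2]; then 4 [7,3]; then 3 [9,4]; then 3 [10,5]; then 3 [11,7]; then 4 [12,13] gives a common subsequence of length 7, and the DP table's final entry dp[17][14] is also 7, so no common subsequence is longer.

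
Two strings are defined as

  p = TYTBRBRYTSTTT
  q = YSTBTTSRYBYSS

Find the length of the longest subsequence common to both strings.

7

Pick Y (p #2, q #1); then T (p #3, q #3); then B (p #4, q #4); then R (p #5, q #8); then B (p #6, q #10); then Y (p #8, q #11); then S (p #10, q #13); all 7 characters appear in both, in order, and the DP table's final entry dp[13][13] is also 7, so no common subsequence is longer.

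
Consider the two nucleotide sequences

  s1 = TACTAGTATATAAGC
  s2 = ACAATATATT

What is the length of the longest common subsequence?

8

Let dp[i][j] be the LCS length of the first i bases of s1 and the first j bases of s2. dp[i][j] = dp[i-1][j-1]+1 when the i-th and j-th bases match, else max(dp[i-1][j], dp[i][j-1]).
    ·  A  C  A  A  T  A  T  A  T  T
 ·  0  0  0  0  0  0  0  0  0  0  0
 T  0  0  0  0  0  1  1  1  1  1  1
 A  0  1  1  1  1  1  2  2  2  2  2
 C  0  1  2  2  2  2  2  2  2  2  2
 T  0  1  2  2  2  3  3  3  3  3  3
 A  0  1  2  3  3  3  4  4  4  4  4
 G  0  1  2  3  3  3  4  4  4  4  4
 T  0  1  2  3  3  4  4  5  5  5  5
 A  0  1  2  3  4  4  5  5  6  6  6
 T  0  1  2  3  4  5  5  6  6  7  7
 A  0  1  2  3  4  5  6  6  7  7  7
 T  0  1  2  3  4  5  6  7  7  8  8
 A  0  1  2  3  4  5  6  7  8  8  8
 A  0  1  2  3  4  5  6  7  8  8  8
 G  0  1  2  3  4  5  6  7  8  8  8
 C  0  1  2  3  4  5  6  7  8  8  8
dp[15][10] = 8. One LCS (by backtracking along matches): ACTATATT.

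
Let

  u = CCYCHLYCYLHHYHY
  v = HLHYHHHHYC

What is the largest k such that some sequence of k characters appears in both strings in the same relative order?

7

Taking H [5,1], L [6,2], Y [7,4], H [11,6], H [12,7], H [14,8], Y [15,9] gives a common subsequence of length 7. Since dp[15][10] = 7, nothing longer is possible.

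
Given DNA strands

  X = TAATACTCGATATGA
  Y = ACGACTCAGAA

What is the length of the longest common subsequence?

Pick A [2,1], A [5,4], C [6,5], T [7,6], C [8,7], G [9,9], A [12,10], A [15,11]; all 8 bases appear in both, in order. The LCS DP gives dp[15][11] = 8, so this is optimal.

8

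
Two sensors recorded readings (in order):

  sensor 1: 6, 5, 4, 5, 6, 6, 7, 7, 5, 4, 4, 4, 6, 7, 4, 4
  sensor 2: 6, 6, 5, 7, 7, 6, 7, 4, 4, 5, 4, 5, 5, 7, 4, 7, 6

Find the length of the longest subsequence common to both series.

9

One common subsequence of length 9: 6 (sensor 1 #1, sensor 2 #2); then 5 (sensor 1 #2, sensor 2 #3); then 6 (sensor 1 #6, sensor 2 #6); then 7 (sensor 1 #8, sensor 2 #7); then 4 (sensor 1 #10, sensor 2 #8); then 4 (sensor 1 #11, sensor 2 #9); then 4 (sensor 1 #12, sensor 2 #11); then 7 (sensor 1 #14, sensor 2 #14); then 4 (sensor 1 #15, sensor 2 #15). The LCS DP gives dp[16][17] = 9, so this is optimal.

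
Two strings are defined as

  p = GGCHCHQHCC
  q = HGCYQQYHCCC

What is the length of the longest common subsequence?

Match G (p #2, q #2) → C (p #3, q #3) → H (p #4, q #8) → C (p #5, q #9) → C (p #9, q #10) → C (p #10, q #11) — 6 characters in the same relative order in both. Since dp[10][11] = 6, nothing longer is possible.

6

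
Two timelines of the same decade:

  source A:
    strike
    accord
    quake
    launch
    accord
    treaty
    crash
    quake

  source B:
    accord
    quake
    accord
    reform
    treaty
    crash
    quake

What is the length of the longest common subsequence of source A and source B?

Pick accord (source A #2, source B #1); then quake (source A #3, source B #2); then accord (source A #5, source B #3); then treaty (source A #6, source B #5); then crash (source A #7, source B #6); then quake (source A #8, source B #7); all 6 events appear in both, in order. Since dp[8][7] = 6, nothing longer is possible.

6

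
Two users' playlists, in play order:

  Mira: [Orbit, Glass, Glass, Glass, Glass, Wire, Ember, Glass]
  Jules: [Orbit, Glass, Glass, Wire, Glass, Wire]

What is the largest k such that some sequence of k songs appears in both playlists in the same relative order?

5

Taking Orbit (Mira #1, Jules #1); then Glass (Mira #2, Jules #2); then Glass (Mira #3, Jules #3); then Glass (Mira #5, Jules #5); then Wire (Mira #6, Jules #6) gives a common subsequence of length 5. dp[8][6] = 5 confirms this is the maximum.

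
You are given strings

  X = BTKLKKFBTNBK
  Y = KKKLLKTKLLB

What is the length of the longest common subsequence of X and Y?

5

Let dp[i][j] be the LCS length of the first i characters of X and the first j characters of Y. dp[i][j] = dp[i-1][j-1]+1 when the i-th and j-th characters match, else max(dp[i-1][j], dp[i][j-1]).
    ·  K  K  K  L  L  K  T  K  L  L  B
 ·  0  0  0  0  0  0  0  0  0  0  0  0
 B  0  0  0  0  0  0  0  0  0  0  0  1
 T  0  0  0  0  0  0  0  1  1  1  1  1
 K  0  1  1  1  1  1  1  1  2  2  2  2
 L  0  1  1  1  2  2  2  2  2  3  3  3
 K  0  1  2  2  2  2  3  3  3  3  3  3
 K  0  1  2  3  3  3  3  3  4  4  4  4
 F  0  1  2  3  3  3  3  3  4  4  4  4
 B  0  1  2  3  3  3  3  3  4  4  4  5
 T  0  1  2  3  3  3  3  4  4  4  4  5
 N  0  1  2  3  3  3  3  4  4  4  4  5
 B  0  1  2  3  3  3  3  4  4  4  4  5
 K  0  1  2  3  3  3  4  4  5  5  5  5
dp[12][11] = 5. One LCS (by backtracking along matches): KLKKB.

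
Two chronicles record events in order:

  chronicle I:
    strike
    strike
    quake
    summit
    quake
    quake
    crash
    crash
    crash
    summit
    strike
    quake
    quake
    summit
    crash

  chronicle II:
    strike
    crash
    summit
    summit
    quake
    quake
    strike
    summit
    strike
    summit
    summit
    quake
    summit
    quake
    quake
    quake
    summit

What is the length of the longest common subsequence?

Match strike at chronicle I[1]=chronicle II[1], summit at chronicle I[4]=chronicle II[4], quake at chronicle I[5]=chronicle II[5], quake at chronicle I[6]=chronicle II[6], summit at chronicle I[10]=chronicle II[8], strike at chronicle I[11]=chronicle II[9], quake at chronicle I[12]=chronicle II[15], quake at chronicle I[13]=chronicle II[16], summit at chronicle I[14]=chronicle II[17] — 9 events in the same relative order in both, and the DP table's final entry dp[15][17] is also 9, so no common subsequence is longer.

9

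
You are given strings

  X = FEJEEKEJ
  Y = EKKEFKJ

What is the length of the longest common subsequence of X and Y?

4

Match E [2,1] → E [4,4] → K [6,6] → J [8,7] — 4 characters in the same relative order in both. The LCS DP gives dp[8][7] = 4, so this is optimal.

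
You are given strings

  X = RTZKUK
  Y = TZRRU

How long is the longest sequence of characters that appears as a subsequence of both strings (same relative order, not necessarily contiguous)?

Match T (X #2, Y #1) → Z (X #3, Y #2) → U (X #5, Y #5) — 3 characters in the same relative order in both. dp[6][5] = 3 confirms this is the maximum.

3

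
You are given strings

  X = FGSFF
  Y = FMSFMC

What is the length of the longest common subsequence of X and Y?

Let dp[i][j] be the LCS length of the first i characters of X and the first j characters of Y. dp[i][j] = dp[i-1][j-1]+1 when the i-th and j-th characters match, else max(dp[i-1][j], dp[i][j-1]).
    ·  F  M  S  F  M  C
 ·  0  0  0  0  0  0  0
 F  0  1  1  1  1  1  1
 G  0  1  1  1  1  1  1
 S  0  1  1  2  2  2  2
 F  0  1  1  2  3  3  3
 F  0  1  1  2  3  3  3
dp[5][6] = 3. One LCS (by backtracking along matches): FSF.

3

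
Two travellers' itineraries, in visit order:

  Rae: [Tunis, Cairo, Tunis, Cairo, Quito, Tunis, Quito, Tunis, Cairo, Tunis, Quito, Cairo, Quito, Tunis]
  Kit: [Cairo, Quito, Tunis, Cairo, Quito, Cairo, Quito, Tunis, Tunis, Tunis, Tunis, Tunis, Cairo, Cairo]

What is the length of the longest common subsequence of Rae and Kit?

8

Pick Tunis at Rae[1]=Kit[3], then Cairo at Rae[2]=Kit[4], then Cairo at Rae[4]=Kit[6], then Quito at Rae[5]=Kit[7], then Tunis at Rae[6]=Kit[11], then Tunis at Rae[8]=Kit[12], then Cairo at Rae[9]=Kit[13], then Cairo at Rae[12]=Kit[14]; all 8 stops appear in both, in order, and the DP table's final entry dp[14][14] is also 8, so no common subsequence is longer.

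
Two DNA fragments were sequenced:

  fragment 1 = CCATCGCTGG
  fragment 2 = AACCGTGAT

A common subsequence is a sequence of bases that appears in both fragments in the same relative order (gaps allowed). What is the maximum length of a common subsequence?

Let dp[i][j] be the LCS length of the first i bases of fragment 1 and the first j bases of fragment 2. dp[i][j] = dp[i-1][j-1]+1 when the i-th and j-th bases match, else max(dp[i-1][j], dp[i][j-1]).
    ·  A  A  C  C  G  T  G  A  T
 ·  0  0  0  0  0  0  0  0  0  0
 C  0  0  0  1  1  1  1  1  1  1
 C  0  0  0  1  2  2  2  2  2  2
 A  0  1  1  1  2  2  2  2  3  3
 T  0  1  1  1  2  2  3  3  3  4
 C  0  1  1  2  2  2  3  3  3  4
 G  0  1  1  2  2  3  3  4  4  4
 C  0  1  1  2  3  3  3  4  4  4
 T  0  1  1  2  3  3  4  4  4  5
 G  0  1  1  2  3  4  4  5  5  5
 G  0  1  1  2  3  4  4  5  5  5
dp[10][9] = 5. One LCS (by backtracking along matches): CCTGT.

5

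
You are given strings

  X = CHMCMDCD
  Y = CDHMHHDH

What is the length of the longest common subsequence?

Match C (X #1, Y #1), then H (X #2, Y #3), then M (X #3, Y #4), then D (X #6, Y #7) — 4 characters in the same relative order in both. dp[8][8] = 4 confirms this is the maximum.

4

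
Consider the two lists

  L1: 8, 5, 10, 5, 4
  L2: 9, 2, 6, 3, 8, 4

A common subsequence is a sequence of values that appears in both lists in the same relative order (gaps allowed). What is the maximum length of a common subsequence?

2

Pick 8 (L1 #1, L2 #5), then 4 (L1 #5, L2 #6); all 2 values appear in both, in order. dp[5][6] = 2 confirms this is the maximum.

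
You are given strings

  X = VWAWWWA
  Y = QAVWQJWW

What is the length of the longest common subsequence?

Match V (X #1, Y #3); then W (X #2, Y #4); then W (X #5, Y #7); then W (X #6, Y #8) — 4 characters in the same relative order in both. The LCS DP gives dp[7][8] = 4, so this is optimal.

4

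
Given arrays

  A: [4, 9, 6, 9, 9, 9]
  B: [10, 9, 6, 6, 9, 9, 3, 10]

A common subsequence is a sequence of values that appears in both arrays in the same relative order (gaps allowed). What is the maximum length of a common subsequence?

4

Pick 9 [2,2], then 6 [3,4], then 9 [4,5], then 9 [5,6]; all 4 values appear in both, in order. Since dp[6][8] = 4, nothing longer is possible.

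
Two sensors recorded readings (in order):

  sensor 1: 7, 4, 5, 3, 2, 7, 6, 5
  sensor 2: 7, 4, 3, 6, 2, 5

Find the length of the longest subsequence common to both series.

One common subsequence of length 5: 7 [1,1] → 4 [2,2] → 3 [4,3] → 2 [5,5] → 5 [8,6]. dp[8][6] = 5 confirms this is the maximum.

5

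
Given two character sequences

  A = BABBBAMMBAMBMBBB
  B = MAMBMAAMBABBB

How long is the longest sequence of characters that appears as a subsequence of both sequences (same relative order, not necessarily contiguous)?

One common subsequence of length 9: B [1,4], A [2,6], A [6,7], M [8,8], B [9,9], A [10,10], B [14,11], B [15,12], B [16,13]. The LCS DP gives dp[16][13] = 9, so this is optimal.

9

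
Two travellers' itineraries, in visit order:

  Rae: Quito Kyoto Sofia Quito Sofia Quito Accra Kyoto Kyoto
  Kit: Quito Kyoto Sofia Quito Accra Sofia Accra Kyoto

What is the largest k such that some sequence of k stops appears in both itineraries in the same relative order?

7

Pick Quito [1,1], Kyoto [2,2], Sofia [3,3], Quito [4,4], Sofia [5,6], Accra [7,7], Kyoto [9,8]; all 7 stops appear in both, in order, and the DP table's final entry dp[9][8] is also 7, so no common subsequence is longer.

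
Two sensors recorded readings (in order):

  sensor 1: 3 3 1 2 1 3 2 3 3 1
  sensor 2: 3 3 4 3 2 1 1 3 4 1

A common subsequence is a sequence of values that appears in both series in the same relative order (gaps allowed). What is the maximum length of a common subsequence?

6

Pick 3 [1,2]; then 3 [2,4]; then 1 [3,6]; then 1 [5,7]; then 3 [6,8]; then 1 [10,10]; all 6 values appear in both, in order, and the DP table's final entry dp[10][10] is also 6, so no common subsequence is longer.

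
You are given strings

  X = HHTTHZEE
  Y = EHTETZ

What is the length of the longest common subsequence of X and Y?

4

Pick H (X #2, Y #2), then T (X #3, Y #3), then T (X #4, Y #5), then Z (X #6, Y #6); all 4 characters appear in both, in order. The LCS DP gives dp[8][6] = 4, so this is optimal.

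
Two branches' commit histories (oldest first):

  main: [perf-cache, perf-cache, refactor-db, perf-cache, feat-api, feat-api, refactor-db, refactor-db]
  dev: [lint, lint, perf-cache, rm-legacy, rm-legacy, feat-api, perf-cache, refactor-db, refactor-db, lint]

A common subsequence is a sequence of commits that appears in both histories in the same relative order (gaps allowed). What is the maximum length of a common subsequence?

Taking perf-cache [1,3] → perf-cache [2,7] → refactor-db [3,8] → refactor-db [7,9] gives a common subsequence of length 4. The LCS DP gives dp[8][10] = 4, so this is optimal.

4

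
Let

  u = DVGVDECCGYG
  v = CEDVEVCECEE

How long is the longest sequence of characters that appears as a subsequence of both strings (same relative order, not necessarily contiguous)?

5

Let dp[i][j] be the LCS length of the first i characters of u and the first j characters of v. dp[i][j] = dp[i-1][j-1]+1 when the i-th and j-th characters match, else max(dp[i-1][j], dp[i][j-1]).
    ·  C  E  D  V  E  V  C  E  C  E  E
 ·  0  0  0  0  0  0  0  0  0  0  0  0
 D  0  0  0  1  1  1  1  1  1  1  1  1
 V  0  0  0  1  2  2  2  2  2  2  2  2
 G  0  0  0  1  2  2  2  2  2  2  2  2
 V  0  0  0  1  2  2  3  3  3  3  3  3
 D  0  0  0  1  2  2  3  3  3  3  3  3
 E  0  0  1  1  2  3  3  3  4  4  4  4
 C  0  1  1  1  2  3  3  4  4  5  5  5
 C  0  1  1  1  2  3  3  4  4  5  5  5
 G  0  1  1  1  2  3  3  4  4  5  5  5
 Y  0  1  1  1  2  3  3  4  4  5  5  5
 G  0  1  1  1  2  3  3  4  4  5  5  5
dp[11][11] = 5. One LCS (by backtracking along matches): DVVEC.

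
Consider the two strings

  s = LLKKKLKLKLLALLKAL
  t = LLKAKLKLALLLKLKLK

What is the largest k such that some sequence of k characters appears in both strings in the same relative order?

One common subsequence of length 13: L (s #1, t #1) → L (s #2, t #2) → K (s #3, t #3) → K (s #5, t #5) → L (s #6, t #6) → K (s #7, t #7) → L (s #8, t #8) → L (s #10, t #10) → L (s #11, t #11) → L (s #13, t #12) → L (s #14, t #14) → K (s #15, t #15) → L (s #17, t #16). dp[17][17] = 13 confirms this is the maximum.

13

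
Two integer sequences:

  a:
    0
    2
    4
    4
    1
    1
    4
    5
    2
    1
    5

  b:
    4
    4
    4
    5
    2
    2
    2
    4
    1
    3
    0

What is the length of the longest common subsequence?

6

One common subsequence of length 6: 4 (a #3, b #1), then 4 (a #4, b #2), then 4 (a #7, b #3), then 5 (a #8, b #4), then 2 (a #9, b #7), then 1 (a #10, b #9), and the DP table's final entry dp[11][11] is also 6, so no common subsequence is longer.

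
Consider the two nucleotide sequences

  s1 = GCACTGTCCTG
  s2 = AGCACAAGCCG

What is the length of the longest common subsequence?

8

One common subsequence of length 8: G (s1 #1, s2 #2), C (s1 #2, s2 #3), A (s1 #3, s2 #4), C (s1 #4, s2 #5), G (s1 #6, s2 #8), C (s1 #8, s2 #9), C (s1 #9, s2 #10), G (s1 #11, s2 #11). The LCS DP gives dp[11][11] = 8, so this is optimal.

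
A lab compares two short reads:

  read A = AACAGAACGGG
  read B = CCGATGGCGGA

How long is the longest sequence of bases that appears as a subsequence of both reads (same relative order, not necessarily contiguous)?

6

Taking C (read A #3, read B #2), then A (read A #4, read B #4), then G (read A #5, read B #7), then C (read A #8, read B #8), then G (read A #9, read B #9), then G (read A #10, read B #10) gives a common subsequence of length 6. dp[11][11] = 6 confirms this is the maximum.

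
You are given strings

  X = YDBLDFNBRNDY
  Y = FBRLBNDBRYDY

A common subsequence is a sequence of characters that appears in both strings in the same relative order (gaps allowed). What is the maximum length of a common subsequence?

Pick B (X #3, Y #2); then L (X #4, Y #4); then D (X #5, Y #7); then B (X #8, Y #8); then R (X #9, Y #9); then D (X #11, Y #11); then Y (X #12, Y #12); all 7 characters appear in both, in order. dp[12][12] = 7 confirms this is the maximum.

7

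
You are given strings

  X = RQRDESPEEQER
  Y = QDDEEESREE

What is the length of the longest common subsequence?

Let dp[i][j] be the LCS length of the first i characters of X and the first j characters of Y. dp[i][j] = dp[i-1][j-1]+1 when the i-th and j-th characters match, else max(dp[i-1][j], dp[i][j-1]).
    ·  Q  D  D  E  E  E  S  R  E  E
 ·  0  0  0  0  0  0  0  0  0  0  0
 R  0  0  0  0  0  0  0  0  1  1  1
 Q  0  1  1  1  1  1  1  1  1  1  1
 R  0  1  1  1  1  1  1  1  2  2  2
 D  0  1  2  2  2  2  2  2  2  2  2
 E  0  1  2  2  3  3  3  3  3  3  3
 S  0  1  2  2  3  3  3  4  4  4  4
 P  0  1  2  2  3  3  3  4  4  4  4
 E  0  1  2  2  3  4  4  4  4  5  5
 E  0  1  2  2  3  4  5  5  5  5  6
 Q  0  1  2  2  3  4  5  5  5  5  6
 E  0  1  2  2  3  4  5  5  5  6  6
 R  0  1  2  2  3  4  5  5  6  6  6
dp[12][10] = 6. One LCS (by backtracking along matches): QDESEE.

6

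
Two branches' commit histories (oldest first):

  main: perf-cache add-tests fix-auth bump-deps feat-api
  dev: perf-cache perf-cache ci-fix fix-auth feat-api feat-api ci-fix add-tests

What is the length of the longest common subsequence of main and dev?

3

Taking perf-cache (main #1, dev #2); then fix-auth (main #3, dev #4); then feat-api (main #5, dev #6) gives a common subsequence of length 3. dp[5][8] = 3 confirms this is the maximum.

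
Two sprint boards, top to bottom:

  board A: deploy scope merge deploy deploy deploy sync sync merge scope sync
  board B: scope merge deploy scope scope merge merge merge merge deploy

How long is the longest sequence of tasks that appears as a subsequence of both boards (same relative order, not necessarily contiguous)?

4

One common subsequence of length 4: deploy (board A #1, board B #3), scope (board A #2, board B #5), merge (board A #3, board B #9), deploy (board A #6, board B #10). Since dp[11][10] = 4, nothing longer is possible.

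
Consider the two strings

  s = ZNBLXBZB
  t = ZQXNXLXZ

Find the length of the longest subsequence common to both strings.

5

Let dp[i][j] be the LCS length of the first i characters of s and the first j characters of t. dp[i][j] = dp[i-1][j-1]+1 when the i-th and j-th characters match, else max(dp[i-1][j], dp[i][j-1]).
    ·  Z  Q  X  N  X  L  X  Z
 ·  0  0  0  0  0  0  0  0  0
 Z  0  1  1  1  1  1  1  1  1
 N  0  1  1  1  2  2  2  2  2
 B  0  1  1  1  2  2  2  2  2
 L  0  1  1  1  2  2  3  3  3
 X  0  1  1  2  2  3  3  4  4
 B  0  1  1  2  2  3  3  4  4
 Z  0  1  1  2  2  3  3  4  5
 B  0  1  1  2  2  3  3  4  5
dp[8][8] = 5. One LCS (by backtracking along matches): ZNLXZ.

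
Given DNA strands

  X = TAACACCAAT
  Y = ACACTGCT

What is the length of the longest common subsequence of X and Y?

6

Let dp[i][j] be the LCS length of the first i bases of X and the first j bases of Y. dp[i][j] = dp[i-1][j-1]+1 when the i-th and j-th bases match, else max(dp[i-1][j], dp[i][j-1]).
    ·  A  C  A  C  T  G  C  T
 ·  0  0  0  0  0  0  0  0  0
 T  0  0  0  0  0  1  1  1  1
 A  0  1  1  1  1  1  1  1  1
 A  0  1  1  2  2  2  2  2  2
 C  0  1  2  2  3  3  3  3  3
 A  0  1  2  3  3  3  3  3  3
 C  0  1  2  3  4  4  4  4  4
 C  0  1  2  3  4  4  4  5  5
 A  0  1  2  3  4  4  4  5  5
 A  0  1  2  3  4  4  4  5  5
 T  0  1  2  3  4  5  5  5  6
dp[10][8] = 6. One LCS (by backtracking along matches): ACACCT.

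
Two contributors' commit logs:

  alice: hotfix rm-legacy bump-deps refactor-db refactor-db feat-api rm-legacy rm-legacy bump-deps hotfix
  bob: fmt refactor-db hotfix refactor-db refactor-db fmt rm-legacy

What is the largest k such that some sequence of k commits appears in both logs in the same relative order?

Pick hotfix (alice #1, bob #3); then refactor-db (alice #4, bob #4); then refactor-db (alice #5, bob #5); then rm-legacy (alice #8, bob #7); all 4 commits appear in both, in order. dp[10][7] = 4 confirms this is the maximum.

4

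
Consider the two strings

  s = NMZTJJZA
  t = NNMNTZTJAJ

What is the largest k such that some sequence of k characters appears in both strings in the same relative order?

One common subsequence of length 6: N (s #1, t #2) → M (s #2, t #3) → Z (s #3, t #6) → T (s #4, t #7) → J (s #5, t #8) → J (s #6, t #10). The LCS DP gives dp[8][10] = 6, so this is optimal.

6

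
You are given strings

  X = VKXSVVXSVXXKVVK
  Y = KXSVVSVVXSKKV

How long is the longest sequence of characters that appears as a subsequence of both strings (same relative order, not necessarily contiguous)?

10

Match K [2,1], X [3,2], S [4,3], V [5,4], V [6,5], S [8,6], V [9,8], X [10,9], K [12,12], V [14,13] — 10 characters in the same relative order in both. dp[15][13] = 10 confirms this is the maximum.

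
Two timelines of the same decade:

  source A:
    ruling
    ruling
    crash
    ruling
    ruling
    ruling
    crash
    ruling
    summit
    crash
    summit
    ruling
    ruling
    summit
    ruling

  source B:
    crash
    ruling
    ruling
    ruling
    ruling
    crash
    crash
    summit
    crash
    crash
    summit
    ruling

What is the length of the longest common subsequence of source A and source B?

9

Pick ruling at source A[1]=source B[2], then ruling at source A[2]=source B[3], then ruling at source A[4]=source B[4], then ruling at source A[5]=source B[5], then crash at source A[7]=source B[7], then summit at source A[9]=source B[8], then crash at source A[10]=source B[10], then summit at source A[14]=source B[11], then ruling at source A[15]=source B[12]; all 9 events appear in both, in order. dp[15][12] = 9 confirms this is the maximum.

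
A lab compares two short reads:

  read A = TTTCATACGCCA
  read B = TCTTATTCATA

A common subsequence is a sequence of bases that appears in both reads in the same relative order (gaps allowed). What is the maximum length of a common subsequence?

Let dp[i][j] be the LCS length of the first i bases of read A and the first j bases of read B. dp[i][j] = dp[i-1][j-1]+1 when the i-th and j-th bases match, else max(dp[i-1][j], dp[i][j-1]).
    ·  T  C  T  T  A  T  T  C  A  T  A
 ·  0  0  0  0  0  0  0  0  0  0  0  0
 T  0  1  1  1  1  1  1  1  1  1  1  1
 T  0  1  1  2  2  2  2  2  2  2  2  2
 T  0  1  1  2  3  3  3  3  3  3  3  3
 C  0  1  2  2  3  3  3  3  4  4  4  4
 A  0  1  2  2  3  4  4  4  4  5  5  5
 T  0  1  2  3  3  4  5  5  5  5  6  6
 A  0  1  2  3  3  4  5  5  5  6  6  7
 C  0  1  2  3  3  4  5  5  6  6  6  7
 G  0  1  2  3  3  4  5  5  6  6  6  7
 C  0  1  2  3  3  4  5  5  6  6  6  7
 C  0  1  2  3  3  4  5  5  6  6  6  7
 A  0  1  2  3  3  4  5  5  6  7  7  7
dp[12][11] = 7. One LCS (by backtracking along matches): TTTCATA.

7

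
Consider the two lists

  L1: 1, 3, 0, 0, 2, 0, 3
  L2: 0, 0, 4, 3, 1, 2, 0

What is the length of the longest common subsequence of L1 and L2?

4

Pick 0 [3,1], 0 [4,2], 2 [5,6], 0 [6,7]; all 4 values appear in both, in order. The LCS DP gives dp[7][7] = 4, so this is optimal.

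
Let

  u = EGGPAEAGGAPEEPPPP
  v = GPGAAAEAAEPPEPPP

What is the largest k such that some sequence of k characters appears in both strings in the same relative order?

Taking G (u #2, v #1), G (u #3, v #3), A (u #5, v #6), E (u #6, v #7), A (u #7, v #8), A (u #10, v #9), P (u #11, v #12), E (u #13, v #13), P (u #15, v #14), P (u #16, v #15), P (u #17, v #16) gives a common subsequence of length 11. dp[17][16] = 11 confirms this is the maximum.

11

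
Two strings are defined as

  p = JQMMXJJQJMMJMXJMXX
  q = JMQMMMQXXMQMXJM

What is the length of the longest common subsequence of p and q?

10

Taking J [1,1], then Q [2,3], then M [3,5], then M [4,6], then X [5,9], then Q [8,11], then M [13,12], then X [14,13], then J [15,14], then M [16,15] gives a common subsequence of length 10. The LCS DP gives dp[18][15] = 10, so this is optimal.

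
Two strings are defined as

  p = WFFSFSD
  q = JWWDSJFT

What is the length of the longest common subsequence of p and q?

3

Match W at p[1]=q[3], then S at p[4]=q[5], then F at p[5]=q[7] — 3 characters in the same relative order in both. Since dp[7][8] = 3, nothing longer is possible.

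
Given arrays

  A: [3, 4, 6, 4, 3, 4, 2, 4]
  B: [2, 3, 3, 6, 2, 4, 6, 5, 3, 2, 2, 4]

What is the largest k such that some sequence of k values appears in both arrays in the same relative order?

6

Match 3 at A[1]=B[3] → 4 at A[2]=B[6] → 6 at A[3]=B[7] → 3 at A[5]=B[9] → 2 at A[7]=B[11] → 4 at A[8]=B[12] — 6 values in the same relative order in both. dp[8][12] = 6 confirms this is the maximum.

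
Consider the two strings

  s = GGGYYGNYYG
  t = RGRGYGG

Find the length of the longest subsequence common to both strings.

Let dp[i][j] be the LCS length of the first i characters of s and the first j characters of t. dp[i][j] = dp[i-1][j-1]+1 when the i-th and j-th characters match, else max(dp[i-1][j], dp[i][j-1]).
    ·  R  G  R  G  Y  G  G
 ·  0  0  0  0  0  0  0  0
 G  0  0  1  1  1  1  1  1
 G  0  0  1  1  2  2  2  2
 G  0  0  1  1  2  2  3  3
 Y  0  0  1  1  2  3  3  3
 Y  0  0  1  1  2  3  3  3
 G  0  0  1  1  2  3  4  4
 N  0  0  1  1  2  3  4  4
 Y  0  0  1  1  2  3  4  4
 Y  0  0  1  1  2  3  4  4
 G  0  0  1  1  2  3  4  5
dp[10][7] = 5. One LCS (by backtracking along matches): GGYGG.

5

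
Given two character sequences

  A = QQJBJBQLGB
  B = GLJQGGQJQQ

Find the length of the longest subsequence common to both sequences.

Let dp[i][j] be the LCS length of the first i characters of A and the first j characters of B. dp[i][j] = dp[i-1][j-1]+1 when the i-th and j-th characters match, else max(dp[i-1][j], dp[i][j-1]).
    ·  G  L  J  Q  G  G  Q  J  Q  Q
 ·  0  0  0  0  0  0  0  0  0  0  0
 Q  0  0  0  0  1  1  1  1  1  1  1
 Q  0  0  0  0  1  1  1  2  2  2  2
 J  0  0  0  1  1  1  1  2  3  3  3
 B  0  0  0  1  1  1  1  2  3  3  3
 J  0  0  0  1  1  1  1  2  3  3  3
 B  0  0  0  1  1  1  1  2  3  3  3
 Q  0  0  0  1  2  2  2  2  3  4  4
 L  0  0  1  1  2  2  2  2  3  4  4
 G  0  1  1  1  2  3  3  3  3  4  4
 B  0  1  1  1  2  3  3  3  3  4  4
dp[10][10] = 4. One LCS (by backtracking along matches): QQJQ.

4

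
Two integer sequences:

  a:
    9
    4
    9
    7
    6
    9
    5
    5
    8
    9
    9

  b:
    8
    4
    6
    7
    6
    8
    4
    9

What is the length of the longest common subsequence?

5

One common subsequence of length 5: 4 at a[2]=b[2], 7 at a[4]=b[4], 6 at a[5]=b[5], 8 at a[9]=b[6], 9 at a[11]=b[8]. Since dp[11][8] = 5, nothing longer is possible.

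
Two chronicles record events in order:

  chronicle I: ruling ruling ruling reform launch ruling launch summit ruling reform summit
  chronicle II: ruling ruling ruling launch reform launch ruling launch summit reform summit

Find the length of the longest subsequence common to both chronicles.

10

Taking ruling at chronicle I[1]=chronicle II[1] → ruling at chronicle I[2]=chronicle II[2] → ruling at chronicle I[3]=chronicle II[3] → reform at chronicle I[4]=chronicle II[5] → launch at chronicle I[5]=chronicle II[6] → ruling at chronicle I[6]=chronicle II[7] → launch at chronicle I[7]=chronicle II[8] → summit at chronicle I[8]=chronicle II[9] → reform at chronicle I[10]=chronicle II[10] → summit at chronicle I[11]=chronicle II[11] gives a common subsequence of length 10. dp[11][11] = 10 confirms this is the maximum.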